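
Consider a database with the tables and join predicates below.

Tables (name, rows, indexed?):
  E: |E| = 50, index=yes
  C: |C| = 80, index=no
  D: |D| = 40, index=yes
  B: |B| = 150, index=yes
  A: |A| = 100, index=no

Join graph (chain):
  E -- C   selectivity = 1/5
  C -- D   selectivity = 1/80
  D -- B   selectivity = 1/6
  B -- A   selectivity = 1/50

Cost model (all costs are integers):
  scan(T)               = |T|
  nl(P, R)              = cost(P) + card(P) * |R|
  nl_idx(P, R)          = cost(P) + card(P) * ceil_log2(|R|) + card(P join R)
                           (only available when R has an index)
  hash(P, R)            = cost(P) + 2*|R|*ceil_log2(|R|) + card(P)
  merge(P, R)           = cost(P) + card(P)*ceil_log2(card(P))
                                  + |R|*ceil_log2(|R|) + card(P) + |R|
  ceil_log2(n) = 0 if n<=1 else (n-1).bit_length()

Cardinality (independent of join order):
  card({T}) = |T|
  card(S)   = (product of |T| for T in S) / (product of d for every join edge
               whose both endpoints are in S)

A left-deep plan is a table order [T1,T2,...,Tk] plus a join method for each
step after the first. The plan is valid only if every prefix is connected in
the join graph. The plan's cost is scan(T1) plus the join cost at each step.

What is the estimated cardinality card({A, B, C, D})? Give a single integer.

2000

Tables in S: A(100), B(150), C(80), D(40)
Edges inside S: C-D(d=80), D-B(d=6), B-A(d=50)
numerator = 100 * 150 * 80 * 40 = 48000000
denominator = 80 * 6 * 50 = 24000
card(S) = 48000000 / 24000 = 2000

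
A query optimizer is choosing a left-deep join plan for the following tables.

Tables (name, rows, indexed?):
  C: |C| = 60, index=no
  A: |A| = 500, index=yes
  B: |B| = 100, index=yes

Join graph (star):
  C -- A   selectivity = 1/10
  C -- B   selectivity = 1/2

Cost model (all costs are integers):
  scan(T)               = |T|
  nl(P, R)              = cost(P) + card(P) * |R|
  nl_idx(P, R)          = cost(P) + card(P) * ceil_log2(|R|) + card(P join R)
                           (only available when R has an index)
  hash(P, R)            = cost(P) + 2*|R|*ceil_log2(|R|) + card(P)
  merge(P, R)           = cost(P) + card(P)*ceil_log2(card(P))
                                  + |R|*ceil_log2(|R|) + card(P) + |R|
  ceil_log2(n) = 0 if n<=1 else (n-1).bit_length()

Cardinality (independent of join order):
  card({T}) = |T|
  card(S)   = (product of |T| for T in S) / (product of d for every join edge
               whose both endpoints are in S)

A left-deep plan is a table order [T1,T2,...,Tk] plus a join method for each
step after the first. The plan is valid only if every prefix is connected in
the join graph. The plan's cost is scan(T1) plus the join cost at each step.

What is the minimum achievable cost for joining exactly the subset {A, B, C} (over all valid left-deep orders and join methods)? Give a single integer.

Selinger DP over subsets of {A,B,C}:
  {C}: scan cost=60, card=60
  {A}: scan cost=500, card=500
  {B}: scan cost=100, card=100
  {AC}: card=3000; try (C,hash)→1720, (A,nl_idx)→3600, (A,merge)→5480, (C,merge)→5920, (A,hash)→9120, (A,nl)→30060 …(+1); best=1720 via (C,hash)
  {BC}: card=3000; try (C,hash)→920, (B,merge)→1280, (C,merge)→1320, (B,hash)→1520, (B,nl_idx)→3480, (B,nl)→6060 …(+1); best=920 via (C,hash)
  {ABC}: card=150000; try (B,hash)→6120, (A,hash)→12920, (B,merge)→41520, (A,merge)→44920, (B,nl_idx)→172720, (A,nl_idx)→177920 …(+2); best=6120 via (B,hash)

6120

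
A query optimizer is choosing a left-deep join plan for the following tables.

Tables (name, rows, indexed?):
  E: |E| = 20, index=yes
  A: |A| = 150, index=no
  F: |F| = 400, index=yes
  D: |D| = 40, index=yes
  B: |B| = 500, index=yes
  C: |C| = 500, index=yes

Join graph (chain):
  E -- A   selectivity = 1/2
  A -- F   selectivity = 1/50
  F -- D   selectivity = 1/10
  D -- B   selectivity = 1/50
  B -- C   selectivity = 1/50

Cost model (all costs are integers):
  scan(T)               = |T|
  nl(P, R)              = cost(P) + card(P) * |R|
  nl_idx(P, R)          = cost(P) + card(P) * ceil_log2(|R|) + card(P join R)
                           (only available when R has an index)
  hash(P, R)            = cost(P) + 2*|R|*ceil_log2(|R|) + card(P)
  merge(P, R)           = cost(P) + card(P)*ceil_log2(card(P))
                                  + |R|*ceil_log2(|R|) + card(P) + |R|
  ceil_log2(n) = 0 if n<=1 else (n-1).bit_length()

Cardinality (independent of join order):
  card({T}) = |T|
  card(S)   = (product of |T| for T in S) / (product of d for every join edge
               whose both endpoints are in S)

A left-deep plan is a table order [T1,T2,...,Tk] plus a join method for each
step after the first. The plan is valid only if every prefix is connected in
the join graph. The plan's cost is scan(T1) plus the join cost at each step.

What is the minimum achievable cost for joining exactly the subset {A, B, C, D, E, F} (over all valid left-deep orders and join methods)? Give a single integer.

555380

Selinger DP over subsets of {A,B,C,D,E,F}:
  {E}: scan cost=20, card=20
  {A}: scan cost=150, card=150
  {F}: scan cost=400, card=400
  {D}: scan cost=40, card=40
  {B}: scan cost=500, card=500
  {C}: scan cost=500, card=500
  {AE}: card=1500; try (E,hash)→500, (A,merge)→1490, (E,merge)→1620, (E,nl_idx)→2400, (A,hash)→2440, (A,nl)→3020 …(+1); best=500 via (E,hash)
  {AF}: card=1200; try (F,nl_idx)→2700, (A,hash)→3200, (F,merge)→5500, (A,merge)→5750, (F,hash)→7500, (F,nl)→60150 …(+1); best=2700 via (F,nl_idx)
  {DF}: card=1600; try (D,hash)→1280, (F,nl_idx)→2000, (F,merge)→4320, (D,nl_idx)→4400, (D,merge)→4680, (F,hash)→7280 …(+2); best=1280 via (D,hash)
  {BD}: card=400; try (B,nl_idx)→800, (D,hash)→1480, (D,nl_idx)→3900, (B,merge)→5320, (D,merge)→5780, (B,hash)→9080 …(+2); best=800 via (B,nl_idx)
  {BC}: card=5000; try (C,hash)→10000, (C,nl_idx)→10000, (B,hash)→10000, (B,nl_idx)→10000, (C,merge)→10500, (B,merge)→10500 …(+2); best=10000 via (C,hash)
  {AEF}: card=12000; try (E,hash)→4100, (F,hash)→9200, (E,merge)→17220, (E,nl_idx)→20700, (F,merge)→22500, (F,nl_idx)→26000 …(+2); best=4100 via (E,hash)
  {ADF}: card=4800; try (D,hash)→4380, (A,hash)→5280, (D,nl_idx)→14700, (D,merge)→17380, (A,merge)→21830, (D,nl)→50700 …(+1); best=4380 via (D,hash)
  {BDF}: card=16000; try (F,hash)→8400, (F,merge)→8800, (B,hash)→11880, (F,nl_idx)→20400, (B,merge)→25480, (B,nl_idx)→31680 …(+2); best=8400 via (F,hash)
  {BCD}: card=4000; try (C,nl_idx)→8400, (C,merge)→9800, (C,hash)→10200, (D,hash)→15480, (D,nl_idx)→44000, (D,merge)→80280 …(+2); best=8400 via (C,nl_idx)
  {ADEF}: card=48000; try (E,hash)→9380, (D,hash)→16580, (E,merge)→71700, (E,nl_idx)→76380, (E,nl)→100380, (D,nl_idx)→124100 …(+2); best=9380 via (E,hash)
  {ABDF}: card=48000; try (B,hash)→18180, (A,hash)→26800, (B,merge)→76580, (B,nl_idx)→95580, (A,merge)→249750, (B,nl)→2404380 …(+1); best=18180 via (B,hash)
  {BCDF}: card=160000; try (F,hash)→19600, (C,hash)→33400, (F,merge)→64400, (F,nl_idx)→204400, (C,merge)→253400, (C,nl_idx)→312400 …(+2); best=19600 via (F,hash)
  {ABDEF}: card=480000; try (E,hash)→66380, (B,hash)→66380, (E,nl_idx)→738180, (B,merge)→830380, (E,merge)→834300, (B,nl_idx)→921380 …(+2); best=66380 via (E,hash)
  {ABCDF}: card=480000; try (C,hash)→75180, (A,hash)→182000, (C,merge)→839180, (C,nl_idx)→930180, (A,merge)→3060950, (C,nl)→24018180 …(+1); best=75180 via (C,hash)
  {ABCDEF}: card=4800000; try (E,hash)→555380, (C,hash)→555380, (E,nl_idx)→7275180, (C,nl_idx)→9186380, (C,merge)→9671380, (E,nl)→9675180 …(+2); best=555380 via (E,hash)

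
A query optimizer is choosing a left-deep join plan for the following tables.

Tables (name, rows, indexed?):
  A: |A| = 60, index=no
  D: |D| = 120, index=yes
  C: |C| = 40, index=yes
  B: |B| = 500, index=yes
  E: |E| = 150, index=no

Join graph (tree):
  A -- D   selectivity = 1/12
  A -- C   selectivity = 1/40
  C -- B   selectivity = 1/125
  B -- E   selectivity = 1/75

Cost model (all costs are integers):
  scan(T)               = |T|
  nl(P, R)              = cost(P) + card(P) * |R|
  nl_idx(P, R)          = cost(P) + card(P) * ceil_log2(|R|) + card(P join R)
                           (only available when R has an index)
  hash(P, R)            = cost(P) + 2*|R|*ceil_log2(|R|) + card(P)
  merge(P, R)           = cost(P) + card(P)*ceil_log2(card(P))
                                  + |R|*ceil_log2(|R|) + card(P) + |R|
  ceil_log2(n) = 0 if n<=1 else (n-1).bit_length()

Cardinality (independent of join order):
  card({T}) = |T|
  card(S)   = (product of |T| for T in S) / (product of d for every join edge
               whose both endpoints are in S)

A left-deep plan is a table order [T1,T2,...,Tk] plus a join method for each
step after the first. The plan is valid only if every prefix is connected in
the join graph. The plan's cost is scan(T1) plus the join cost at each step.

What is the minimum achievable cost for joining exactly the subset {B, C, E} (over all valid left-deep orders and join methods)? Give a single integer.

3120

Selinger DP over subsets of {B,C,E}:
  {C}: scan cost=40, card=40
  {B}: scan cost=500, card=500
  {E}: scan cost=150, card=150
  {BC}: card=160; try (B,nl_idx)→560, (C,hash)→1480, (C,nl_idx)→3660, (B,merge)→5320, (C,merge)→5780, (B,hash)→9080 …(+2); best=560 via (B,nl_idx)
  {BE}: card=1000; try (B,nl_idx)→2500, (E,hash)→3400, (B,merge)→6500, (E,merge)→6850, (B,hash)→9300, (B,nl)→75150 …(+1); best=2500 via (B,nl_idx)
  {BCE}: card=320; try (E,hash)→3120, (E,merge)→3350, (C,hash)→3980, (C,nl_idx)→8820, (C,merge)→13780, (E,nl)→24560 …(+1); best=3120 via (E,hash)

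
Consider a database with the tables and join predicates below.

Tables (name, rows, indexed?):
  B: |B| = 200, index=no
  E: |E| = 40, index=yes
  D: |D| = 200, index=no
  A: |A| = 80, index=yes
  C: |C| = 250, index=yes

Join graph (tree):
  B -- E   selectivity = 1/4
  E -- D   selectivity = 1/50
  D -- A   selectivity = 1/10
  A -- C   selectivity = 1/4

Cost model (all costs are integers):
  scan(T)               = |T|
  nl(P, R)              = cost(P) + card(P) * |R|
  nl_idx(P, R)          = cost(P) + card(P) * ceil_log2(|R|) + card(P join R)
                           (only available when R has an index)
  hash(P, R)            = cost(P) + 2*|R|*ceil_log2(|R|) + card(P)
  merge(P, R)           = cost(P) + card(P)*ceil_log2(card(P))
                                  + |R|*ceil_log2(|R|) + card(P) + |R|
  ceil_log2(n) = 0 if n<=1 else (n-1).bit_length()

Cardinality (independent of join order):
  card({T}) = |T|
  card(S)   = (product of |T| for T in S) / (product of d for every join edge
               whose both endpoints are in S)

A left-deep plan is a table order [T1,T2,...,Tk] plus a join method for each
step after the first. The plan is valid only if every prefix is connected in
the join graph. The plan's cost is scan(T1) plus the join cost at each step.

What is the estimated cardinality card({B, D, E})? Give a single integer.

8000

Tables in S: B(200), D(200), E(40)
Edges inside S: B-E(d=4), E-D(d=50)
numerator = 200 * 200 * 40 = 1600000
denominator = 4 * 50 = 200
card(S) = 1600000 / 200 = 8000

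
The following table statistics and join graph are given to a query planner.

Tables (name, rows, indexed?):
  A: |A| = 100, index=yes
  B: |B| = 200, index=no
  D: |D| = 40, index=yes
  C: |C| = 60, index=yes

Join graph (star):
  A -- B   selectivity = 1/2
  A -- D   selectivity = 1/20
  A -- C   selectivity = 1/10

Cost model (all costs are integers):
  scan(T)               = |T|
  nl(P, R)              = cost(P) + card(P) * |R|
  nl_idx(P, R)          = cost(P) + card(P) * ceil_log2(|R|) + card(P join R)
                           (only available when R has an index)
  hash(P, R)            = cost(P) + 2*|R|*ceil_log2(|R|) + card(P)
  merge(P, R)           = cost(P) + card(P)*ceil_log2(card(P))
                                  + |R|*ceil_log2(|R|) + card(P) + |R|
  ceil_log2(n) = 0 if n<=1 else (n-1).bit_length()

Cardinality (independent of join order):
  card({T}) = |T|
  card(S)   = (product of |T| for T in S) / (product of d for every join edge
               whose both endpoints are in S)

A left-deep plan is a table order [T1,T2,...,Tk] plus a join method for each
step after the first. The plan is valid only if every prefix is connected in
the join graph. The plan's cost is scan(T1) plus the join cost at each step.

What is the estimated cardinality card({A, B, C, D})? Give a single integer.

Tables in S: A(100), B(200), C(60), D(40)
Edges inside S: A-B(d=2), A-D(d=20), A-C(d=10)
numerator = 100 * 200 * 60 * 40 = 48000000
denominator = 2 * 20 * 10 = 400
card(S) = 48000000 / 400 = 120000

120000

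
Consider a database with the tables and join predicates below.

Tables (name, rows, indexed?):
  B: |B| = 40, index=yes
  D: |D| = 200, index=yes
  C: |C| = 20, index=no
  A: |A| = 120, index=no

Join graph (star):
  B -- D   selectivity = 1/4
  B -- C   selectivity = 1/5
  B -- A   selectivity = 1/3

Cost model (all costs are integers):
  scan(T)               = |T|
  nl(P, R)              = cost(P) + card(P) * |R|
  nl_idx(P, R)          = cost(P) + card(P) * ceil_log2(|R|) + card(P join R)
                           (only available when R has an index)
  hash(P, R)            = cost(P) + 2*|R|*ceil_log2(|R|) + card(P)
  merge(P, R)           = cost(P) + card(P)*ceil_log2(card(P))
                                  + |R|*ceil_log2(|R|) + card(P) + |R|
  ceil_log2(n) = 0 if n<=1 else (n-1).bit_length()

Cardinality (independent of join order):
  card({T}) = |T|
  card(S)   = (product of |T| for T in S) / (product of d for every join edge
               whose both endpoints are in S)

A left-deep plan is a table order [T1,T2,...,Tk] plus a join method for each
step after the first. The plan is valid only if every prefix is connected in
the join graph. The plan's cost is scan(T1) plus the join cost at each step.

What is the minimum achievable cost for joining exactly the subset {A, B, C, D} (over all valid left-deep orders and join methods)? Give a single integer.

11720

Selinger DP over subsets of {A,B,C,D}:
  {B}: scan cost=40, card=40
  {D}: scan cost=200, card=200
  {C}: scan cost=20, card=20
  {A}: scan cost=120, card=120
  {BD}: card=2000; try (B,hash)→880, (D,merge)→2120, (B,merge)→2280, (D,nl_idx)→2360, (D,hash)→3280, (B,nl_idx)→3400 …(+2); best=880 via (B,hash)
  {BC}: card=160; try (C,hash)→280, (B,nl_idx)→300, (B,merge)→420, (C,merge)→440, (B,hash)→520, (B,nl)→820 …(+1); best=280 via (C,hash)
  {AB}: card=1600; try (B,hash)→720, (A,merge)→1280, (B,merge)→1360, (A,hash)→1760, (B,nl_idx)→2440, (A,nl)→4840 …(+1); best=720 via (B,hash)
  {BCD}: card=8000; try (C,hash)→3080, (D,merge)→3520, (D,hash)→3640, (D,nl_idx)→9560, (C,merge)→25000, (D,nl)→32280 …(+1); best=3080 via (C,hash)
  {ABD}: card=80000; try (A,hash)→4560, (D,hash)→5520, (D,merge)→21720, (A,merge)→25840, (D,nl_idx)→93520, (A,nl)→240880 …(+1); best=4560 via (A,hash)
  {ABC}: card=6400; try (A,hash)→2120, (C,hash)→2520, (A,merge)→2680, (A,nl)→19480, (C,merge)→20040, (C,nl)→32720; best=2120 via (A,hash)
  {ABCD}: card=320000; try (D,hash)→11720, (A,hash)→12760, (C,hash)→84760, (D,merge)→93520, (A,merge)→116040, (D,nl_idx)→373320 …(+4); best=11720 via (D,hash)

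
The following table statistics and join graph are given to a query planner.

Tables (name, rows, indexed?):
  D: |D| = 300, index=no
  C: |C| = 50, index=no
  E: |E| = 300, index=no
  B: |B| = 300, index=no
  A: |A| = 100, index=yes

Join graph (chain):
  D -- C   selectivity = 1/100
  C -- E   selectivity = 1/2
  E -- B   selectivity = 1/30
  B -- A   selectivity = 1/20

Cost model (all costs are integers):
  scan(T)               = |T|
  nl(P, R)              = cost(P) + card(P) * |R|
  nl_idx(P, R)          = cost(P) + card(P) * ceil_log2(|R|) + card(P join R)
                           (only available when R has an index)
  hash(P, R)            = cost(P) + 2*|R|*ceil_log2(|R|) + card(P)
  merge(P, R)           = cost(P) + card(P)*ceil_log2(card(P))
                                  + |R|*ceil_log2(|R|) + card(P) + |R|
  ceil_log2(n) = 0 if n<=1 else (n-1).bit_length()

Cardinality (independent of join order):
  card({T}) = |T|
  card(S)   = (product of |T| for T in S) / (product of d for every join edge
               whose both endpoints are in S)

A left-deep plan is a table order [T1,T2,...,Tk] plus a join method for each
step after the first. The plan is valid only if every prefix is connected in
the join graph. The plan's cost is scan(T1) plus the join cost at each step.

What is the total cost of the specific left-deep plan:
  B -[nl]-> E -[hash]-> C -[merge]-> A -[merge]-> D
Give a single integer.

8947700

step 1: scan B: cost=300, card=300
step 2: join E via nl
    card(P join E) = 300*300/(30) = 3000
    cost = 300 + 300*300 = 90300
step 3: join C via hash
    card(P join C) = 3000*50/(2) = 75000
    cost = 90300 + 2*50*6 + 3000 = 93900
step 4: join A via merge
    card(P join A) = 75000*100/(20) = 375000
    cost = 93900 + 75000*17 + 100*7 + 75000 + 100 = 1444700
step 5: join D via merge
    card(P join D) = 375000*300/(100) = 1125000
    cost = 1444700 + 375000*19 + 300*9 + 375000 + 300 = 8947700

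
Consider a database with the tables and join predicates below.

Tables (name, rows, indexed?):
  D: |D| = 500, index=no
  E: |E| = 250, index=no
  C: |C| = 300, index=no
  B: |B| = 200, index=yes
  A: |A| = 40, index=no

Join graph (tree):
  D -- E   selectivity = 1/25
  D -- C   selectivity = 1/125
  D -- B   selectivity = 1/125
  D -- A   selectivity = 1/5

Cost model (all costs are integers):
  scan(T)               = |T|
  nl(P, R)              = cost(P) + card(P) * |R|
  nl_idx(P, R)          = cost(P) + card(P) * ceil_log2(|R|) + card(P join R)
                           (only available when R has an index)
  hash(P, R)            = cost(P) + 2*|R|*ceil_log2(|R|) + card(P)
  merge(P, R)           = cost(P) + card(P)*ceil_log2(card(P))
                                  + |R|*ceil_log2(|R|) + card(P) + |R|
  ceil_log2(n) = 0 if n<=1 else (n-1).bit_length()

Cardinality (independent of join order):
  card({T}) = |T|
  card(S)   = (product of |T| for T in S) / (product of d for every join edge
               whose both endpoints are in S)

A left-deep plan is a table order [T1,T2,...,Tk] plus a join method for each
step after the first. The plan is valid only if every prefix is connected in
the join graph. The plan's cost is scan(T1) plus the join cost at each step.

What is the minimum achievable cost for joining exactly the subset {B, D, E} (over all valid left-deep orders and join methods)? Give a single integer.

Selinger DP over subsets of {B,D,E}:
  {D}: scan cost=500, card=500
  {E}: scan cost=250, card=250
  {B}: scan cost=200, card=200
  {DE}: card=5000; try (E,hash)→5000, (D,merge)→7500, (E,merge)→7750, (D,hash)→9500, (D,nl)→125250, (E,nl)→125500; best=5000 via (E,hash)
  {BD}: card=800; try (B,hash)→4200, (B,nl_idx)→5300, (D,merge)→7000, (B,merge)→7300, (D,hash)→9400, (D,nl)→100200 …(+1); best=4200 via (B,hash)
  {BDE}: card=8000; try (E,hash)→9000, (B,hash)→13200, (E,merge)→15250, (B,nl_idx)→53000, (B,merge)→76800, (E,nl)→204200 …(+1); best=9000 via (E,hash)

9000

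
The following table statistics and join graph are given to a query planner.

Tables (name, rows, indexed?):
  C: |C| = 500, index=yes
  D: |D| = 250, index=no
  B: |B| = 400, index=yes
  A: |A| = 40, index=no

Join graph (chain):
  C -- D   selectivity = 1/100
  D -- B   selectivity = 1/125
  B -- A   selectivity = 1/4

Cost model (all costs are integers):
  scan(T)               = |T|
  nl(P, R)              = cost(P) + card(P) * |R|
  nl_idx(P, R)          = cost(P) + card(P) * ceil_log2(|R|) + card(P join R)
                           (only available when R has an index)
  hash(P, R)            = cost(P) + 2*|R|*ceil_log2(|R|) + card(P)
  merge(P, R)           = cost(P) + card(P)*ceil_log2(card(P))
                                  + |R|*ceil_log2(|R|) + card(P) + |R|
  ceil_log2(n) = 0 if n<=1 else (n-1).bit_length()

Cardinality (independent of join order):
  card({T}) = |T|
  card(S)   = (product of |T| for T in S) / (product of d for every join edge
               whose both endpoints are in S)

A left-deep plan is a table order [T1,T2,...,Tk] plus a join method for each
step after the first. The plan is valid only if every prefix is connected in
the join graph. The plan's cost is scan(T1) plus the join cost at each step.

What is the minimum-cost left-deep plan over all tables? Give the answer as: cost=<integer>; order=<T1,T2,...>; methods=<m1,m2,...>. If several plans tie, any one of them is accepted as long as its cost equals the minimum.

cost=16680; order=D,C,B,A; methods=nl_idx,hash,hash

Selinger DP (subsets sized 1..n):
  {C}: scan cost=500, card=500
  {D}: scan cost=250, card=250
  {B}: scan cost=400, card=400
  {A}: scan cost=40, card=40
  {CD}: card=1250; try (C,nl_idx)→3750, (D,hash)→5000, (C,merge)→7500, (D,merge)→7750, (C,hash)→9500, (C,nl)→125250 …(+1); best=3750 via (C,nl_idx)
  {BD}: card=800; try (B,nl_idx)→3300, (D,hash)→4800, (B,merge)→6500, (D,merge)→6650, (B,hash)→7700, (B,nl)→100250 …(+1); best=3300 via (B,nl_idx)
  {AB}: card=4000; try (A,hash)→1280, (B,merge)→4320, (B,nl_idx)→4400, (A,merge)→4680, (B,hash)→7280, (B,nl)→16040 …(+1); best=1280 via (A,hash)
  {BCD}: card=4000; try (B,hash)→12200, (C,hash)→13100, (C,nl_idx)→14500, (C,merge)→17100, (B,nl_idx)→19000, (B,merge)→22750 …(+2); best=12200 via (B,hash)
  {ABD}: card=8000; try (A,hash)→4580, (D,hash)→9280, (A,merge)→12380, (A,nl)→35300, (D,merge)→55530, (D,nl)→1001280; best=4580 via (A,hash)
  {ABCD}: card=40000; try (A,hash)→16680, (C,hash)→21580, (A,merge)→64480, (C,nl_idx)→116580, (C,merge)→121580, (A,nl)→172200 …(+1); best=16680 via (A,hash)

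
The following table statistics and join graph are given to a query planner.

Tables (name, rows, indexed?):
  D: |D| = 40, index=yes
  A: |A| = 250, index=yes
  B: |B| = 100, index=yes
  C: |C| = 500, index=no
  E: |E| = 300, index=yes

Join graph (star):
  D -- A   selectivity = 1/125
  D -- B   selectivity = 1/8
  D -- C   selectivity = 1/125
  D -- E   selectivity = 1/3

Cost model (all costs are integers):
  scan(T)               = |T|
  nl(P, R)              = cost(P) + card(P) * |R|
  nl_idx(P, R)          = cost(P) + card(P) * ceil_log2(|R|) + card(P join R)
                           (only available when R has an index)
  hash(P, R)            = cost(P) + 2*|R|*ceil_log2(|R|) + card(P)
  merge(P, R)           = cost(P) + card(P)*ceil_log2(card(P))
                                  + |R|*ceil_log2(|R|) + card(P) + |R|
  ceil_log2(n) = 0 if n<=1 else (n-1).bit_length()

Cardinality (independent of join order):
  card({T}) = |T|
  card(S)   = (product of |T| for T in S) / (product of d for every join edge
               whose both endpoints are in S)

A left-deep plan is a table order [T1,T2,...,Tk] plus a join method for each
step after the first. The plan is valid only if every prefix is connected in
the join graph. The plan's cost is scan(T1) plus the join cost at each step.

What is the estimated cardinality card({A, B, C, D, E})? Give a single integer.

400000

Tables in S: A(250), B(100), C(500), D(40), E(300)
Edges inside S: D-A(d=125), D-B(d=8), D-C(d=125), D-E(d=3)
numerator = 250 * 100 * 500 * 40 * 300 = 150000000000
denominator = 125 * 8 * 125 * 3 = 375000
card(S) = 150000000000 / 375000 = 400000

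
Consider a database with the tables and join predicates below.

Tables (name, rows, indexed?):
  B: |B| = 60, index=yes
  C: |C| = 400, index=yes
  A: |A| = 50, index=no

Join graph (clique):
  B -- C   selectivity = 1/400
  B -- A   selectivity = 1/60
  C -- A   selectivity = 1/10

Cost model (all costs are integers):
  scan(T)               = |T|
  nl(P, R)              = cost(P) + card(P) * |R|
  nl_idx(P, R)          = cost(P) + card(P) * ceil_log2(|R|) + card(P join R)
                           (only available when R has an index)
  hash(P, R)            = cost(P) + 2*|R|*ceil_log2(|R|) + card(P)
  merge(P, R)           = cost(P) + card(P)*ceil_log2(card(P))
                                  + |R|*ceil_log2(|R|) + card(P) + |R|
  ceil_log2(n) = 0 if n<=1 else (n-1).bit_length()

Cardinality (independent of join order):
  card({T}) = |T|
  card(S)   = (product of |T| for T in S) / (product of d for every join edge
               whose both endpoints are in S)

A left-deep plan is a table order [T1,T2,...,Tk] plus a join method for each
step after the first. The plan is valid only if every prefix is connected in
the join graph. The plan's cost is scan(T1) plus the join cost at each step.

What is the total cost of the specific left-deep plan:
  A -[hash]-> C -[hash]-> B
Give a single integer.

10020

step 1: scan A: cost=50, card=50
step 2: join C via hash
    card(P join C) = 50*400/(10) = 2000
    cost = 50 + 2*400*9 + 50 = 7300
step 3: join B via hash
    card(P join B) = 2000*60/(400*60) = 5
    cost = 7300 + 2*60*6 + 2000 = 10020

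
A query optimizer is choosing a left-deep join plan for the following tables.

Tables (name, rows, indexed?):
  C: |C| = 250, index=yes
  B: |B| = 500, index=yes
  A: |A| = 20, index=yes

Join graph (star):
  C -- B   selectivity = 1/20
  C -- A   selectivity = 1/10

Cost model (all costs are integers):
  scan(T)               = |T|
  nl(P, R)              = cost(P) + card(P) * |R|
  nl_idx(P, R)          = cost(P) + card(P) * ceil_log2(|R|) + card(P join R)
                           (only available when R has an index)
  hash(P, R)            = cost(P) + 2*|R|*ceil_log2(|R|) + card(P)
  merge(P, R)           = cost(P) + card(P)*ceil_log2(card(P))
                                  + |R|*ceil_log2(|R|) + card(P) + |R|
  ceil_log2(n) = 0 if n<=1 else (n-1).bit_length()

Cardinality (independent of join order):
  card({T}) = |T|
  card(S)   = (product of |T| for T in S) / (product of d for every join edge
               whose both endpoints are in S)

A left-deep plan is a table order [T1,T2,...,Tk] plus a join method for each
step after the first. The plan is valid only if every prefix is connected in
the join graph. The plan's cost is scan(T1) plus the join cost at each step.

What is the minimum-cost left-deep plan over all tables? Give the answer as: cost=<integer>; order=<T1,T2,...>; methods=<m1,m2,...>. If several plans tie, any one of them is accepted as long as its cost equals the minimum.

Selinger DP (subsets sized 1..n):
  {C}: scan cost=250, card=250
  {B}: scan cost=500, card=500
  {A}: scan cost=20, card=20
  {BC}: card=6250; try (C,hash)→5000, (B,merge)→7500, (C,merge)→7750, (B,nl_idx)→8750, (B,hash)→9500, (C,nl_idx)→10750 …(+2); best=5000 via (C,hash)
  {AC}: card=500; try (C,nl_idx)→680, (A,hash)→700, (A,nl_idx)→2000, (C,merge)→2390, (A,merge)→2620, (C,hash)→4040 …(+2); best=680 via (C,nl_idx)
  {ABC}: card=12500; try (B,hash)→10180, (B,merge)→10680, (A,hash)→11450, (B,nl_idx)→17680, (A,nl_idx)→48750, (A,merge)→92620 …(+2); best=10180 via (B,hash)

cost=10180; order=A,C,B; methods=nl_idx,hash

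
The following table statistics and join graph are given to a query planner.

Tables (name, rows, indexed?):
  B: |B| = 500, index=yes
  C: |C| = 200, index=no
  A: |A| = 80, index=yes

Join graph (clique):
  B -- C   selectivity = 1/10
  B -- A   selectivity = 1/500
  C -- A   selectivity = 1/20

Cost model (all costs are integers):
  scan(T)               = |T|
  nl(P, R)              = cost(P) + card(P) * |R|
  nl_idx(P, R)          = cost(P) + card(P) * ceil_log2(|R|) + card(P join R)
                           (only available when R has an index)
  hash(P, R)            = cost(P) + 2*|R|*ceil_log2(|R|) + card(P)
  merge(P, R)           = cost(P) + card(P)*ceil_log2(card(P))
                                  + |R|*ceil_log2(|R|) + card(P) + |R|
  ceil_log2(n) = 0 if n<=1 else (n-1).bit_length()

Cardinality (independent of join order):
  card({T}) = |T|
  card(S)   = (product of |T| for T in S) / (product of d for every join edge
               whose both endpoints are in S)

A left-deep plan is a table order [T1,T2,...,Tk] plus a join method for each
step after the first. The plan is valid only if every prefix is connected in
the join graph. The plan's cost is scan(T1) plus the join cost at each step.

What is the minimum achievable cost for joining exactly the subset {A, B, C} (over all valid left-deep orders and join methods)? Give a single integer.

Selinger DP over subsets of {A,B,C}:
  {B}: scan cost=500, card=500
  {C}: scan cost=200, card=200
  {A}: scan cost=80, card=80
  {BC}: card=10000; try (C,hash)→4200, (B,merge)→7000, (C,merge)→7300, (B,hash)→9400, (B,nl_idx)→12000, (B,nl)→100200 …(+1); best=4200 via (C,hash)
  {AB}: card=80; try (B,nl_idx)→880, (A,hash)→2120, (A,nl_idx)→4080, (B,merge)→5720, (A,merge)→6140, (B,hash)→9160 …(+2); best=880 via (B,nl_idx)
  {AC}: card=800; try (A,hash)→1520, (A,nl_idx)→2400, (C,merge)→2520, (A,merge)→2640, (C,hash)→3360, (C,nl)→16080 …(+1); best=1520 via (A,hash)
  {ABC}: card=80; try (C,merge)→3320, (C,hash)→4160, (B,nl_idx)→8800, (B,hash)→11320, (B,merge)→15320, (A,hash)→15320 …(+5); best=3320 via (C,merge)

3320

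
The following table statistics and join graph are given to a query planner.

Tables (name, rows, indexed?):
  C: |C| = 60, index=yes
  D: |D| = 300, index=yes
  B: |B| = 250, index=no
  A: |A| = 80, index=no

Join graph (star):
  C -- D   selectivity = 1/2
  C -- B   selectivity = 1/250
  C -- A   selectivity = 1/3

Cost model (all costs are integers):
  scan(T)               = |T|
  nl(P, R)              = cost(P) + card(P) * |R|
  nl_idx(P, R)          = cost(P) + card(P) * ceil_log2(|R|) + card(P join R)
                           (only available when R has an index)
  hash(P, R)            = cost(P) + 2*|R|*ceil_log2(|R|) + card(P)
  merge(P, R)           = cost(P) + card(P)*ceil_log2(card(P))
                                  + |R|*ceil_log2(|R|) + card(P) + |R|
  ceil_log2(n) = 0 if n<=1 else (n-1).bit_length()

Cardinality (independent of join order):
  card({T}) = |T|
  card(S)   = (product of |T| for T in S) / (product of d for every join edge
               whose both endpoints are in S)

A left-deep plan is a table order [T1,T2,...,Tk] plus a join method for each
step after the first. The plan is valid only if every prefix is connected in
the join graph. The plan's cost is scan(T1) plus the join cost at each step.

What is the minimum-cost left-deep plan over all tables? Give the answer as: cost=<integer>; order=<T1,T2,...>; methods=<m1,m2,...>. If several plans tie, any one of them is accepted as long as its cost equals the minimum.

Selinger DP (subsets sized 1..n):
  {C}: scan cost=60, card=60
  {D}: scan cost=300, card=300
  {B}: scan cost=250, card=250
  {A}: scan cost=80, card=80
  {CD}: card=9000; try (C,hash)→1320, (D,merge)→3480, (C,merge)→3720, (D,hash)→5520, (D,nl_idx)→9600, (C,nl_idx)→11100 …(+2); best=1320 via (C,hash)
  {BC}: card=60; try (C,hash)→1220, (C,nl_idx)→1810, (B,merge)→2730, (C,merge)→2920, (B,hash)→4120, (B,nl)→15060 …(+1); best=1220 via (C,hash)
  {AC}: card=1600; try (C,hash)→880, (A,merge)→1120, (C,merge)→1140, (A,hash)→1240, (C,nl_idx)→2160, (A,nl)→4860 …(+1); best=880 via (C,hash)
  {BCD}: card=9000; try (D,merge)→4640, (D,hash)→6680, (D,nl_idx)→10760, (B,hash)→14320, (D,nl)→19220, (B,merge)→138570 …(+1); best=4640 via (D,merge)
  {ACD}: card=240000; try (D,hash)→7880, (A,hash)→11440, (D,merge)→23080, (A,merge)→136960, (D,nl_idx)→255280, (D,nl)→480880 …(+1); best=7880 via (D,hash)
  {ABC}: card=1600; try (A,merge)→2280, (A,hash)→2400, (A,nl)→6020, (B,hash)→6480, (B,merge)→22330, (B,nl)→400880; best=2280 via (A,merge)
  {ABCD}: card=240000; try (D,hash)→9280, (A,hash)→14760, (D,merge)→24480, (A,merge)→140280, (B,hash)→251880, (D,nl_idx)→256680 …(+4); best=9280 via (D,hash)

cost=9280; order=B,C,A,D; methods=hash,merge,hash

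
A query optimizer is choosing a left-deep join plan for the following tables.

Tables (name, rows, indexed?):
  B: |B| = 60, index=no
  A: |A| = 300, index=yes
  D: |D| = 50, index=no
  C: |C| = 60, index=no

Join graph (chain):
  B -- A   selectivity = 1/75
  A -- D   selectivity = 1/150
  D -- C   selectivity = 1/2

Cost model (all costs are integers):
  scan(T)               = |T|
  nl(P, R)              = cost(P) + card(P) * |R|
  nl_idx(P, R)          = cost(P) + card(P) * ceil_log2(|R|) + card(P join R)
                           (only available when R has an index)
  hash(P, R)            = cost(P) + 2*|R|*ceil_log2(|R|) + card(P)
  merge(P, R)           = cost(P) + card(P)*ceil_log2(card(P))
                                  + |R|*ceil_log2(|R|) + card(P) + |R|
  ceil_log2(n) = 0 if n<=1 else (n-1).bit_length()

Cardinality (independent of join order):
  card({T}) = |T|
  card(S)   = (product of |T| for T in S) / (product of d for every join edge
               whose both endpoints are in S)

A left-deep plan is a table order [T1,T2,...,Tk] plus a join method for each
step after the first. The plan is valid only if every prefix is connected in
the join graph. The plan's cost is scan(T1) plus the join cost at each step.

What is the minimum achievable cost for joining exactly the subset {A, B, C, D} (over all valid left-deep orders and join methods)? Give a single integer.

Selinger DP over subsets of {A,B,C,D}:
  {B}: scan cost=60, card=60
  {A}: scan cost=300, card=300
  {D}: scan cost=50, card=50
  {C}: scan cost=60, card=60
  {AB}: card=240; try (A,nl_idx)→840, (B,hash)→1320, (A,merge)→3480, (B,merge)→3720, (A,hash)→5520, (A,nl)→18060 …(+1); best=840 via (A,nl_idx)
  {AD}: card=100; try (A,nl_idx)→600, (D,hash)→1200, (A,merge)→3400, (D,merge)→3650, (A,hash)→5500, (A,nl)→15050 …(+1); best=600 via (A,nl_idx)
  {CD}: card=1500; try (D,hash)→720, (C,hash)→820, (C,merge)→820, (D,merge)→830, (C,nl)→3050, (D,nl)→3060; best=720 via (D,hash)
  {ABD}: card=80; try (B,hash)→1420, (D,hash)→1680, (B,merge)→1820, (D,merge)→3350, (B,nl)→6600, (D,nl)→12840; best=1420 via (B,hash)
  {ACD}: card=3000; try (C,hash)→1420, (C,merge)→1820, (C,nl)→6600, (A,hash)→7620, (A,nl_idx)→17220, (A,merge)→21720 …(+1); best=1420 via (C,hash)
  {ABCD}: card=2400; try (C,hash)→2220, (C,merge)→2480, (B,hash)→5140, (C,nl)→6220, (B,merge)→40840, (B,nl)→181420; best=2220 via (C,hash)

2220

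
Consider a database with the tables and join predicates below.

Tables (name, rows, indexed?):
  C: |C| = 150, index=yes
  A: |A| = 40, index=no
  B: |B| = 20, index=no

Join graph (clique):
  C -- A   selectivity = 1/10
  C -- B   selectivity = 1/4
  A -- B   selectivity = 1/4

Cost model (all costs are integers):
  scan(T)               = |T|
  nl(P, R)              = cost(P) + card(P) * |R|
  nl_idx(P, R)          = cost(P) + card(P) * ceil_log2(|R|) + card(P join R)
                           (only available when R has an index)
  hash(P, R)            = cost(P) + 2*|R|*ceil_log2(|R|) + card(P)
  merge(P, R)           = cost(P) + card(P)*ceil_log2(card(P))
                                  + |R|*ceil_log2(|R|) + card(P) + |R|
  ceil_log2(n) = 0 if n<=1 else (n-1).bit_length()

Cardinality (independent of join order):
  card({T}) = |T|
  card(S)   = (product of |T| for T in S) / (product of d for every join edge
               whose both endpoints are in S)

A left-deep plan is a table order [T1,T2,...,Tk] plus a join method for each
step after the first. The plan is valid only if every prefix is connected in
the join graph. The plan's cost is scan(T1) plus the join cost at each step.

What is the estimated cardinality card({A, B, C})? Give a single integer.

Tables in S: A(40), B(20), C(150)
Edges inside S: C-A(d=10), C-B(d=4), A-B(d=4)
numerator = 40 * 20 * 150 = 120000
denominator = 10 * 4 * 4 = 160
card(S) = 120000 / 160 = 750

750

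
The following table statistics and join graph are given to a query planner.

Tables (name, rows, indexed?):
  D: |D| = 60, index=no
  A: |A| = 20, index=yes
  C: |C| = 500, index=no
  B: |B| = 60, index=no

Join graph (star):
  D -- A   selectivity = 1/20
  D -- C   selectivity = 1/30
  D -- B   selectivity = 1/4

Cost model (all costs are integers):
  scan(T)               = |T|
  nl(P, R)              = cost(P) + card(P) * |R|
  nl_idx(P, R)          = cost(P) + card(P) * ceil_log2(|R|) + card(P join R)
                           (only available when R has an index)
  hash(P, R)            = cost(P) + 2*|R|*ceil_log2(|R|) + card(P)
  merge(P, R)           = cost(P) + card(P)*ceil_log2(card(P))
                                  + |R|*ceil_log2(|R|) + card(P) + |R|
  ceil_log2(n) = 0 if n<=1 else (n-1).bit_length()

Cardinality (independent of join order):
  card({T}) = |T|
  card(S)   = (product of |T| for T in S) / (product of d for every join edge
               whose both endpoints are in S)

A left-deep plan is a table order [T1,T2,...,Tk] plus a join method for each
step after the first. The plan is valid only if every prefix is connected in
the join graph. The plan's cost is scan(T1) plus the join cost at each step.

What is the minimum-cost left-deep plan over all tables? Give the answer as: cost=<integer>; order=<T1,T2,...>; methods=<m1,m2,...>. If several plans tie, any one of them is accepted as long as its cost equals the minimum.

Selinger DP (subsets sized 1..n):
  {D}: scan cost=60, card=60
  {A}: scan cost=20, card=20
  {C}: scan cost=500, card=500
  {B}: scan cost=60, card=60
  {AD}: card=60; try (A,hash)→320, (A,nl_idx)→420, (D,merge)→560, (A,merge)→600, (D,hash)→760, (D,nl)→1220 …(+1); best=320 via (A,hash)
  {CD}: card=1000; try (D,hash)→1720, (C,merge)→5480, (D,merge)→5920, (C,hash)→9120, (C,nl)→30060, (D,nl)→30500; best=1720 via (D,hash)
  {BD}: card=900; try (D,hash)→840, (B,hash)→840, (D,merge)→900, (B,merge)→900, (D,nl)→3660, (B,nl)→3660; best=840 via (D,hash)
  {ACD}: card=1000; try (A,hash)→2920, (C,merge)→5740, (A,nl_idx)→7720, (C,hash)→9380, (A,merge)→12840, (A,nl)→21720 …(+1); best=2920 via (A,hash)
  {ABD}: card=900; try (B,hash)→1100, (B,merge)→1160, (A,hash)→1940, (B,nl)→3920, (A,nl_idx)→6240, (A,merge)→10860 …(+1); best=1100 via (B,hash)
  {BCD}: card=15000; try (B,hash)→3440, (C,hash)→10740, (B,merge)→13140, (C,merge)→15740, (B,nl)→61720, (C,nl)→450840; best=3440 via (B,hash)
  {ABCD}: card=15000; try (B,hash)→4640, (C,hash)→11000, (B,merge)→14340, (C,merge)→16000, (A,hash)→18640, (B,nl)→62920 …(+4); best=4640 via (B,hash)

cost=4640; order=C,D,A,B; methods=hash,hash,hash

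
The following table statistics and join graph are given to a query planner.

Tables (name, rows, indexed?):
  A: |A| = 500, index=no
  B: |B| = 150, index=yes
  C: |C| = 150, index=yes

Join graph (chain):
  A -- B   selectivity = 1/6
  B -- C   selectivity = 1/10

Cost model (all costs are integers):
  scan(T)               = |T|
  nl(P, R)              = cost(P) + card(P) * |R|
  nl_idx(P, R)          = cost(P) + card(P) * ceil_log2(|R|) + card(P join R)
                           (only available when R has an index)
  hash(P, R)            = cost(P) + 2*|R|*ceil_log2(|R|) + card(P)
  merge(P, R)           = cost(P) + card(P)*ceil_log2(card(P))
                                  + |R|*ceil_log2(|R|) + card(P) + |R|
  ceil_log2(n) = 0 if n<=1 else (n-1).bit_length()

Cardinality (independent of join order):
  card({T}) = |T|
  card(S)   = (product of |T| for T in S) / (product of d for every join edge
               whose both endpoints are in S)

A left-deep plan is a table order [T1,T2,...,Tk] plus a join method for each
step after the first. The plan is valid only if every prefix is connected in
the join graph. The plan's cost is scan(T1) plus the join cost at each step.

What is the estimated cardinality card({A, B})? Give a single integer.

Tables in S: A(500), B(150)
Edges inside S: A-B(d=6)
numerator = 500 * 150 = 75000
denominator = 6 = 6
card(S) = 75000 / 6 = 12500

12500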